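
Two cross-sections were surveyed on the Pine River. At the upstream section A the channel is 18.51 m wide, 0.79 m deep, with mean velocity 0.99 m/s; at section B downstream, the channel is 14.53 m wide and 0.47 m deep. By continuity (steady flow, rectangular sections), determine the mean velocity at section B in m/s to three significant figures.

Q = A₁V₁ = (18.51×0.79) × 0.99 = 14.48 m³/s
A₂ = 14.53 × 0.47 = 6.829 m²
V₂ = Q/A₂ = 14.48/6.829 = 2.120 m/s

2.12 m/s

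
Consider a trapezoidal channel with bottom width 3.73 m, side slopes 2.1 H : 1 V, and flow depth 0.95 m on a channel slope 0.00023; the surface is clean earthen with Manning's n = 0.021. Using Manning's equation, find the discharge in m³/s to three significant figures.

3.00 m³/s

A = (b + z·y)·y = (3.73 + 2.1×0.95)×0.95 = 5.439 m²
P = b + 2y√(1+z²) = 3.73 + 2×0.95×√(1+2.1²) = 8.149 m
R = A/P = 5.439/8.149 = 0.6674 m
Q = (1/n)·A·R^(2/3)·S^(1/2) = (1/0.021) × 5.439 × 0.6674^(2/3) × 0.00023^(1/2) = 3.000 m³/s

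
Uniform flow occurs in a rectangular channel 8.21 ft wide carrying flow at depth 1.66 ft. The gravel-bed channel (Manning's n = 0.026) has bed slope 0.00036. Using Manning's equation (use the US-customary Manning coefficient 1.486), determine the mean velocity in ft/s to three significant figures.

A = b·y = 8.21 × 1.66 = 13.63 ft²
P = b + 2y = 8.21 + 2×1.66 = 11.53 ft
R = A/P = 13.63/11.53 = 1.182 ft
Q = (1.486/n)·A·R^(2/3)·S^(1/2) = (1.486/0.026) × 13.63 × 1.182^(2/3) × 0.00036^(1/2) = 16.52 ft³/s
V = Q/A = 16.52/13.63 = 1.212 ft/s

1.21 ft/s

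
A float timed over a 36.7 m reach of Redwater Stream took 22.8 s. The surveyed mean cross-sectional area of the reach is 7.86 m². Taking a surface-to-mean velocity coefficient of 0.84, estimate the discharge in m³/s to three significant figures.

v_surface = L / t̄ = 36.7 / 22.8 = 1.610 m/s
v_mean = 0.84 × 1.610 = 1.352 m/s
Q = A × v_mean = 7.86 × 1.352 = 10.63 m³/s

10.6 m³/s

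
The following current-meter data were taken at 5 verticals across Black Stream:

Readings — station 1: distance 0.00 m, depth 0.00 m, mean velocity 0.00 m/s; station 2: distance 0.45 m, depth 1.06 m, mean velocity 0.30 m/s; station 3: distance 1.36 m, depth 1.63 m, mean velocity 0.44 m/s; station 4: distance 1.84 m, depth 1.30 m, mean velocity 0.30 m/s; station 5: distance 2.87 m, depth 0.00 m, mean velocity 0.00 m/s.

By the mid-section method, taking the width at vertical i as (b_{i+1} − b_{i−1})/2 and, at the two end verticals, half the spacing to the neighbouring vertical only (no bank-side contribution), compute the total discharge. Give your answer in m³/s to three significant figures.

w_2 = (1.36 − 0.00)/2 = 0.68 m; q_2 = 0.30 × 1.06 × 0.68 = 0.2162 m³/s
w_3 = (1.84 − 0.45)/2 = 0.695 m; q_3 = 0.44 × 1.63 × 0.695 = 0.4985 m³/s
w_4 = (2.87 − 1.36)/2 = 0.755 m; q_4 = 0.30 × 1.30 × 0.755 = 0.2945 m³/s
Stations 1, 5 contribute zero (depth or velocity is 0).
Q = Σ qᵢ = 1.009 m³/s

1.01 m³/s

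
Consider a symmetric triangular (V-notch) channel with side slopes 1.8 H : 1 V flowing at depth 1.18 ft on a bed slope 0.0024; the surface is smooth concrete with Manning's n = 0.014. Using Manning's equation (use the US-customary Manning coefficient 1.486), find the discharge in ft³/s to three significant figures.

A = z·y² = 1.8×1.18² = 2.506 ft²
P = 2y√(1+z²) = 2×1.18×√(1+1.8²) = 4.860 ft
R = A/P = 2.506/4.860 = 0.5158 ft
Q = (1.486/n)·A·R^(2/3)·S^(1/2) = (1.486/0.014) × 2.506 × 0.5158^(2/3) × 0.0024^(1/2) = 8.382 ft³/s

8.38 ft³/s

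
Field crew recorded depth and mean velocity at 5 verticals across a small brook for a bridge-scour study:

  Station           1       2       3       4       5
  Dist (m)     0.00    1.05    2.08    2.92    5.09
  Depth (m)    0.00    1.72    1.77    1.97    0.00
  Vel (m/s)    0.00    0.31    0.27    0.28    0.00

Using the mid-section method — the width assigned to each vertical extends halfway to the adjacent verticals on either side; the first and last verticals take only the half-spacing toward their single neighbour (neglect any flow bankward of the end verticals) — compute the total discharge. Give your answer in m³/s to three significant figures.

w_2 = (2.08 − 0.00)/2 = 1.04 m; q_2 = 0.31 × 1.72 × 1.04 = 0.5545 m³/s
w_3 = (2.92 − 1.05)/2 = 0.935 m; q_3 = 0.27 × 1.77 × 0.935 = 0.4468 m³/s
w_4 = (5.09 − 2.08)/2 = 1.505 m; q_4 = 0.28 × 1.97 × 1.505 = 0.8302 m³/s
Stations 1, 5 contribute zero (depth or velocity is 0).
Q = Σ qᵢ = 1.832 m³/s

1.83 m³/s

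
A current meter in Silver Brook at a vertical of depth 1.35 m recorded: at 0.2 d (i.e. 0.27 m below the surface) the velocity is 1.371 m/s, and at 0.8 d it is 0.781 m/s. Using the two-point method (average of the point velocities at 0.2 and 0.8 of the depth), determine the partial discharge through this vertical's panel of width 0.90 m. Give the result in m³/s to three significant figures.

1.31 m³/s

v̄ = (1.371 + 0.781) / 2 = 1.076 m/s
q = v̄ × d × w = 1.076 × 1.35 × 0.90 = 1.307 m³/s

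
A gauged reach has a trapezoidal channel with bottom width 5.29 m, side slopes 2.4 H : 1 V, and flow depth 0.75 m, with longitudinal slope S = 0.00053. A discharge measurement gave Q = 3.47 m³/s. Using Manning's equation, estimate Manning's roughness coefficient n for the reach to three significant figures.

0.0245

A = (b + z·y)·y = (5.29 + 2.4×0.75)×0.75 = 5.318 m²
P = b + 2y√(1+z²) = 5.29 + 2×0.75×√(1+2.4²) = 9.190 m
R = A/P = 5.318/9.190 = 0.5786 m
n = (1/Q)·A·R^(2/3)·S^(1/2) = (1/3.47) × 5.318 × 0.6944 × 0.02302 = 0.02450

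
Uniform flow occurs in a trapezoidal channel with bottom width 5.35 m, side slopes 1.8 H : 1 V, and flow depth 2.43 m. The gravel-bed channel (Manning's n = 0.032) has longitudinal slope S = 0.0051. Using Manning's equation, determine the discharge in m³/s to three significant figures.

A = (b + z·y)·y = (5.35 + 1.8×2.43)×2.43 = 23.63 m²
P = b + 2y√(1+z²) = 5.35 + 2×2.43×√(1+1.8²) = 15.36 m
R = A/P = 23.63/15.36 = 1.539 m
Q = (1/n)·A·R^(2/3)·S^(1/2) = (1/0.032) × 23.63 × 1.539^(2/3) × 0.0051^(1/2) = 70.28 m³/s

70.3 m³/s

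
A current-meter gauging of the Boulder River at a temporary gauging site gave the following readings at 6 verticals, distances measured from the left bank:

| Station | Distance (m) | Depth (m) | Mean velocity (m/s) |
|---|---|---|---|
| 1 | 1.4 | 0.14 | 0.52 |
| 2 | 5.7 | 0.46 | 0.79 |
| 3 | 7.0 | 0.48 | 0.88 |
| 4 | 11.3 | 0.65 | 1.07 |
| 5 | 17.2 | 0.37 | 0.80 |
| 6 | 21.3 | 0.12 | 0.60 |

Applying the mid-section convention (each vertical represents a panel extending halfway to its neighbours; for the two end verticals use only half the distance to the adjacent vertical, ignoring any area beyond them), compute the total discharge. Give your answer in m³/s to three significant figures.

w_1 = (5.7 − 1.4)/2 = 2.15 m; q_1 = 0.52 × 0.14 × 2.15 = 0.1565 m³/s
w_2 = (7.0 − 1.4)/2 = 2.8 m; q_2 = 0.79 × 0.46 × 2.8 = 1.018 m³/s
w_3 = (11.3 − 5.7)/2 = 2.8 m; q_3 = 0.88 × 0.48 × 2.8 = 1.183 m³/s
w_4 = (17.2 − 7.0)/2 = 5.1 m; q_4 = 1.07 × 0.65 × 5.1 = 3.547 m³/s
w_5 = (21.3 − 11.3)/2 = 5 m; q_5 = 0.80 × 0.37 × 5 = 1.480 m³/s
w_6 = (21.3 − 17.2)/2 = 2.05 m; q_6 = 0.60 × 0.12 × 2.05 = 0.1476 m³/s
Q = Σ qᵢ = 7.531 m³/s

7.53 m³/s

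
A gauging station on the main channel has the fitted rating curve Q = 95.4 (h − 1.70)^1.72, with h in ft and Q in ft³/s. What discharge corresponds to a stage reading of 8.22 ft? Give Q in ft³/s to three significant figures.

Q = 95.4 × (8.22 − 1.70)^1.72 = 95.4 × 6.52^1.72 = 2399 ft³/s

2400 ft³/s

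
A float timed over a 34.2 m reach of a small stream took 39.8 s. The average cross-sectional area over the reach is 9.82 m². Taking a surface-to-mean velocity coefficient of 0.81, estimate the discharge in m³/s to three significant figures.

6.84 m³/s

v_surface = L / t̄ = 34.2 / 39.8 = 0.8593 m/s
v_mean = 0.81 × 0.8593 = 0.6960 m/s
Q = A × v_mean = 9.82 × 0.6960 = 6.835 m³/s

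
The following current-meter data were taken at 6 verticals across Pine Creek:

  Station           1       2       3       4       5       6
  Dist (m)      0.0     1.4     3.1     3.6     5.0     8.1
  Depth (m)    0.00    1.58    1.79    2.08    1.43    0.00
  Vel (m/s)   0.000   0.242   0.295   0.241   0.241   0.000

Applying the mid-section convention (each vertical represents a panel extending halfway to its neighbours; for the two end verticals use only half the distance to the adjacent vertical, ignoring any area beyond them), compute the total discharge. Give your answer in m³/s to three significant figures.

w_2 = (3.1 − 0.0)/2 = 1.55 m; q_2 = 0.242 × 1.58 × 1.55 = 0.5927 m³/s
w_3 = (3.6 − 1.4)/2 = 1.1 m; q_3 = 0.295 × 1.79 × 1.1 = 0.5809 m³/s
w_4 = (5.0 − 3.1)/2 = 0.95 m; q_4 = 0.241 × 2.08 × 0.95 = 0.4762 m³/s
w_5 = (8.1 − 3.6)/2 = 2.25 m; q_5 = 0.241 × 1.43 × 2.25 = 0.7754 m³/s
Stations 1, 6 contribute zero (depth or velocity is 0).
Q = Σ qᵢ = 2.425 m³/s

2.43 m³/s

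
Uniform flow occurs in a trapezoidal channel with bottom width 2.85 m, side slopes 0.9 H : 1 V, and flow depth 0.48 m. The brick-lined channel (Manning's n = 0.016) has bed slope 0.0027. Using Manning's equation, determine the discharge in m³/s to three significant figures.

2.69 m³/s

A = (b + z·y)·y = (2.85 + 0.9×0.48)×0.48 = 1.575 m²
P = b + 2y√(1+z²) = 2.85 + 2×0.48×√(1+0.9²) = 4.142 m
R = A/P = 1.575/4.142 = 0.3804 m
Q = (1/n)·A·R^(2/3)·S^(1/2) = (1/0.016) × 1.575 × 0.3804^(2/3) × 0.0027^(1/2) = 2.686 m³/s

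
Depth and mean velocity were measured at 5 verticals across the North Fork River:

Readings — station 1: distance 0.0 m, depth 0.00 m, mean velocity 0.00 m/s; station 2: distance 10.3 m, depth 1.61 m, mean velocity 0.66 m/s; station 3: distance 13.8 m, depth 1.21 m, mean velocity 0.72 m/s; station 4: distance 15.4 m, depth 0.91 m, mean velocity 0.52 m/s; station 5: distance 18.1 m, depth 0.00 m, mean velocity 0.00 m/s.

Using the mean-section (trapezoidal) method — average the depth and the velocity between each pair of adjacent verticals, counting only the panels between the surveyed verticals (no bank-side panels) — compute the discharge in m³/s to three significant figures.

7.51 m³/s

Panel 1-2: Δb = 10.3 m, d̄ = (0.00+1.61)/2 = 0.805, v̄ = (0.00+0.66)/2 = 0.33 → q = 10.3×0.805×0.33 = 2.736 m³/s
Panel 2-3: Δb = 3.5 m, d̄ = (1.61+1.21)/2 = 1.41, v̄ = (0.66+0.72)/2 = 0.69 → q = 3.5×1.41×0.69 = 3.405 m³/s
Panel 3-4: Δb = 1.6 m, d̄ = (1.21+0.91)/2 = 1.06, v̄ = (0.72+0.52)/2 = 0.62 → q = 1.6×1.06×0.62 = 1.052 m³/s
Panel 4-5: Δb = 2.7 m, d̄ = (0.91+0.00)/2 = 0.455, v̄ = (0.52+0.00)/2 = 0.26 → q = 2.7×0.455×0.26 = 0.3194 m³/s
Q = Σ q = 7.512 m³/s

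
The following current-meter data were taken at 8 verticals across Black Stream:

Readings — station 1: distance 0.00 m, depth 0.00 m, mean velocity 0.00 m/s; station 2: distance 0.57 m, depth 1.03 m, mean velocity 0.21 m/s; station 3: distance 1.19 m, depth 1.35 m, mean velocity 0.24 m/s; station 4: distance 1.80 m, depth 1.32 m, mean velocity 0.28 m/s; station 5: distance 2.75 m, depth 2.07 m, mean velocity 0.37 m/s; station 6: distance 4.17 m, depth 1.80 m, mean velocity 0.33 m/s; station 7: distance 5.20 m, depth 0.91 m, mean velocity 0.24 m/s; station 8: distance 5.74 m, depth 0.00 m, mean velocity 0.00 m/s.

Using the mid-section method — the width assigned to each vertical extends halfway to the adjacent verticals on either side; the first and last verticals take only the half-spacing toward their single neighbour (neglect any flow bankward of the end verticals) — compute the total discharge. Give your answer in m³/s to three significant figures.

2.42 m³/s

w_2 = (1.19 − 0.00)/2 = 0.595 m; q_2 = 0.21 × 1.03 × 0.595 = 0.1287 m³/s
w_3 = (1.80 − 0.57)/2 = 0.615 m; q_3 = 0.24 × 1.35 × 0.615 = 0.1993 m³/s
w_4 = (2.75 − 1.19)/2 = 0.78 m; q_4 = 0.28 × 1.32 × 0.78 = 0.2883 m³/s
w_5 = (4.17 − 1.80)/2 = 1.185 m; q_5 = 0.37 × 2.07 × 1.185 = 0.9076 m³/s
w_6 = (5.20 − 2.75)/2 = 1.225 m; q_6 = 0.33 × 1.80 × 1.225 = 0.7277 m³/s
w_7 = (5.74 − 4.17)/2 = 0.785 m; q_7 = 0.24 × 0.91 × 0.785 = 0.1714 m³/s
Stations 1, 8 contribute zero (depth or velocity is 0).
Q = Σ qᵢ = 2.423 m³/s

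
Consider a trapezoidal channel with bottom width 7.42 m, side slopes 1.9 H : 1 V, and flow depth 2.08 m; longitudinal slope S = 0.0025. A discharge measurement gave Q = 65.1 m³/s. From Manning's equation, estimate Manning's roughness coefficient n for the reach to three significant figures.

0.0232

A = (b + z·y)·y = (7.42 + 1.9×2.08)×2.08 = 23.65 m²
P = b + 2y√(1+z²) = 7.42 + 2×2.08×√(1+1.9²) = 16.35 m
R = A/P = 23.65/16.35 = 1.447 m
n = (1/Q)·A·R^(2/3)·S^(1/2) = (1/65.1) × 23.65 × 1.279 × 0.05000 = 0.02324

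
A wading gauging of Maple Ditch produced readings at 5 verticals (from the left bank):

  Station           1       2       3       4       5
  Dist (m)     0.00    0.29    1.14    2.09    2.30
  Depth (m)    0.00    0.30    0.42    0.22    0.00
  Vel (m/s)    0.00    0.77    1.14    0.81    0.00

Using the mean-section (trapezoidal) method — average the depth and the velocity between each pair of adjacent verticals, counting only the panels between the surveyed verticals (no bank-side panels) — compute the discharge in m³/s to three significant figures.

Panel 1-2: Δb = 0.29 m, d̄ = (0.00+0.30)/2 = 0.15, v̄ = (0.00+0.77)/2 = 0.385 → q = 0.29×0.15×0.385 = 0.01675 m³/s
Panel 2-3: Δb = 0.85 m, d̄ = (0.30+0.42)/2 = 0.36, v̄ = (0.77+1.14)/2 = 0.955 → q = 0.85×0.36×0.955 = 0.2922 m³/s
Panel 3-4: Δb = 0.95 m, d̄ = (0.42+0.22)/2 = 0.32, v̄ = (1.14+0.81)/2 = 0.975 → q = 0.95×0.32×0.975 = 0.2964 m³/s
Panel 4-5: Δb = 0.21 m, d̄ = (0.22+0.00)/2 = 0.11, v̄ = (0.81+0.00)/2 = 0.405 → q = 0.21×0.11×0.405 = 0.009356 m³/s
Q = Σ q = 0.6147 m³/s

0.615 m³/s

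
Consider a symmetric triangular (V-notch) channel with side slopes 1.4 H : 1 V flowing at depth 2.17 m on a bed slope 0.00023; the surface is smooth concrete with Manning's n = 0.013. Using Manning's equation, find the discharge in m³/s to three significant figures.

A = z·y² = 1.4×2.17² = 6.592 m²
P = 2y√(1+z²) = 2×2.17×√(1+1.4²) = 7.467 m
R = A/P = 6.592/7.467 = 0.8829 m
Q = (1/n)·A·R^(2/3)·S^(1/2) = (1/0.013) × 6.592 × 0.8829^(2/3) × 0.00023^(1/2) = 7.078 m³/s

7.08 m³/s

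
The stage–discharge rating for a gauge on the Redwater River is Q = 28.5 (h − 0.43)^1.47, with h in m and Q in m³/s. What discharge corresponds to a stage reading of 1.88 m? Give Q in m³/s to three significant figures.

49.2 m³/s

Q = 28.5 × (1.88 − 0.43)^1.47 = 28.5 × 1.45^1.47 = 49.21 m³/s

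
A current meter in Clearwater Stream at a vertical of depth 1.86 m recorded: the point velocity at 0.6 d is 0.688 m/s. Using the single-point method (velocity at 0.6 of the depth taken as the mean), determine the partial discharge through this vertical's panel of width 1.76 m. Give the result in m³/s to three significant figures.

2.25 m³/s

v̄ = v₀.₆ = 0.688 m/s
q = v̄ × d × w = 0.6880 × 1.86 × 1.76 = 2.252 m³/s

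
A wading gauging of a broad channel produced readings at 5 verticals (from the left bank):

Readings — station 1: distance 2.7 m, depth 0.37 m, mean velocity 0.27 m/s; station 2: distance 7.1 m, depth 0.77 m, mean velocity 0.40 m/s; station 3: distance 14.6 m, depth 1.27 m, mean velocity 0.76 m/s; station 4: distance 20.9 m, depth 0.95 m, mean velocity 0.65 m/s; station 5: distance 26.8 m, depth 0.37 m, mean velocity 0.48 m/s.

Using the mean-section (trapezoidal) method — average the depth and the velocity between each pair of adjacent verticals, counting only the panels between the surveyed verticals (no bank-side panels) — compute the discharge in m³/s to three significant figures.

Panel 1-2: Δb = 4.4 m, d̄ = (0.37+0.77)/2 = 0.57, v̄ = (0.27+0.40)/2 = 0.335 → q = 4.4×0.57×0.335 = 0.8402 m³/s
Panel 2-3: Δb = 7.5 m, d̄ = (0.77+1.27)/2 = 1.02, v̄ = (0.40+0.76)/2 = 0.58 → q = 7.5×1.02×0.58 = 4.437 m³/s
Panel 3-4: Δb = 6.3 m, d̄ = (1.27+0.95)/2 = 1.11, v̄ = (0.76+0.65)/2 = 0.705 → q = 6.3×1.11×0.705 = 4.930 m³/s
Panel 4-5: Δb = 5.9 m, d̄ = (0.95+0.37)/2 = 0.66, v̄ = (0.65+0.48)/2 = 0.565 → q = 5.9×0.66×0.565 = 2.200 m³/s
Q = Σ q = 12.41 m³/s

12.4 m³/s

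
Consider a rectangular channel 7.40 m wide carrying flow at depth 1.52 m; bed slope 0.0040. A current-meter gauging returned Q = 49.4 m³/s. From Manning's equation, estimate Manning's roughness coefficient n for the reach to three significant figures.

0.0151

A = b·y = 7.40 × 1.52 = 11.25 m²
P = b + 2y = 7.40 + 2×1.52 = 10.44 m
R = A/P = 11.25/10.44 = 1.077 m
n = (1/Q)·A·R^(2/3)·S^(1/2) = (1/49.4) × 11.25 × 1.051 × 0.06325 = 0.01513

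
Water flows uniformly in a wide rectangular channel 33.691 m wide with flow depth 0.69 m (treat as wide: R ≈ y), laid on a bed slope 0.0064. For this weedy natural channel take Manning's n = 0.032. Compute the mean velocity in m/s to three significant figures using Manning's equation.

A = b·y = 33.691 × 0.69 = 23.25 m²
Wide channel: R ≈ y = 0.69 m
Q = (1/n)·A·R^(2/3)·S^(1/2) = (1/0.032) × 23.25 × 0.6900^(2/3) × 0.0064^(1/2) = 45.38 m³/s
V = Q/A = 45.38/23.25 = 1.952 m/s

1.95 m/s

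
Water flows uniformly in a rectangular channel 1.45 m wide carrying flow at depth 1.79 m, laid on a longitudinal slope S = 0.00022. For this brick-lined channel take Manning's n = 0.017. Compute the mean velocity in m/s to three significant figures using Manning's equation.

0.561 m/s

A = b·y = 1.45 × 1.79 = 2.596 m²
P = b + 2y = 1.45 + 2×1.79 = 5.030 m
R = A/P = 2.596/5.030 = 0.5160 m
Q = (1/n)·A·R^(2/3)·S^(1/2) = (1/0.017) × 2.596 × 0.5160^(2/3) × 0.00022^(1/2) = 1.457 m³/s
V = Q/A = 1.457/2.596 = 0.5613 m/s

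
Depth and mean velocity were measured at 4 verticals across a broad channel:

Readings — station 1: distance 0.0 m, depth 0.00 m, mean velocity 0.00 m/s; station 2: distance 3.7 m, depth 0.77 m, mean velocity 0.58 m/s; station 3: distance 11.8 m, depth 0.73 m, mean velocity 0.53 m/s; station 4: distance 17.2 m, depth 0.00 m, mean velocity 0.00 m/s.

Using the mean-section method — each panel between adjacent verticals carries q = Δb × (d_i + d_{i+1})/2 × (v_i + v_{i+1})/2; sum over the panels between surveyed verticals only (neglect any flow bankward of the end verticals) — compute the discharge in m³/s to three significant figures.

4.31 m³/s

Panel 1-2: Δb = 3.7 m, d̄ = (0.00+0.77)/2 = 0.385, v̄ = (0.00+0.58)/2 = 0.29 → q = 3.7×0.385×0.29 = 0.4131 m³/s
Panel 2-3: Δb = 8.1 m, d̄ = (0.77+0.73)/2 = 0.75, v̄ = (0.58+0.53)/2 = 0.555 → q = 8.1×0.75×0.555 = 3.372 m³/s
Panel 3-4: Δb = 5.4 m, d̄ = (0.73+0.00)/2 = 0.365, v̄ = (0.53+0.00)/2 = 0.265 → q = 5.4×0.365×0.265 = 0.5223 m³/s
Q = Σ q = 4.307 m³/s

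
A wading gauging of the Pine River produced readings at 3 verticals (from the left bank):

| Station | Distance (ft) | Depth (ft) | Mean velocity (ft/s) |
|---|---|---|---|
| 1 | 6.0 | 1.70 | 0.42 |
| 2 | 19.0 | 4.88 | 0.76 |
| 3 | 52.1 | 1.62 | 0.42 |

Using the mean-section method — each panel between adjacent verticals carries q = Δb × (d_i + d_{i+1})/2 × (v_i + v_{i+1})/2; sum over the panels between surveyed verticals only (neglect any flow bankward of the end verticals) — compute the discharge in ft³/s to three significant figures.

Panel 1-2: Δb = 13 ft, d̄ = (1.70+4.88)/2 = 3.29, v̄ = (0.42+0.76)/2 = 0.59 → q = 13×3.29×0.59 = 25.23 ft³/s
Panel 2-3: Δb = 33.1 ft, d̄ = (4.88+1.62)/2 = 3.25, v̄ = (0.76+0.42)/2 = 0.59 → q = 33.1×3.25×0.59 = 63.47 ft³/s
Q = Σ q = 88.70 ft³/s

88.7 ft³/s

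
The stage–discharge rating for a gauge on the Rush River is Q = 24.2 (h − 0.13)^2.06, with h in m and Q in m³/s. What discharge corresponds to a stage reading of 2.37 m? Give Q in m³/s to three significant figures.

Q = 24.2 × (2.37 − 0.13)^2.06 = 24.2 × 2.24^2.06 = 127.4 m³/s

127 m³/s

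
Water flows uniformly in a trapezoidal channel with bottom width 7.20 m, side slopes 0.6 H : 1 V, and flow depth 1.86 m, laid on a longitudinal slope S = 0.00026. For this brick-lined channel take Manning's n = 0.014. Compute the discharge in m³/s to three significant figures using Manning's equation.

A = (b + z·y)·y = (7.20 + 0.6×1.86)×1.86 = 15.47 m²
P = b + 2y√(1+z²) = 7.20 + 2×1.86×√(1+0.6²) = 11.54 m
R = A/P = 15.47/11.54 = 1.341 m
Q = (1/n)·A·R^(2/3)·S^(1/2) = (1/0.014) × 15.47 × 1.341^(2/3) × 0.00026^(1/2) = 21.66 m³/s

21.7 m³/s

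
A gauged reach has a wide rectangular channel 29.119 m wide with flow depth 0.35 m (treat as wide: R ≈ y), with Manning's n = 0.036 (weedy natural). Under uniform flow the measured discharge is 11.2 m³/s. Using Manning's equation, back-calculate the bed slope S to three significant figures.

0.00635

A = b·y = 29.119 × 0.35 = 10.19 m²
Wide channel: R ≈ y = 0.35 m
S = (Q·n / (1·A·R^(2/3)))² = (11.2×0.036 / (1×10.19×0.4966))² = 0.006345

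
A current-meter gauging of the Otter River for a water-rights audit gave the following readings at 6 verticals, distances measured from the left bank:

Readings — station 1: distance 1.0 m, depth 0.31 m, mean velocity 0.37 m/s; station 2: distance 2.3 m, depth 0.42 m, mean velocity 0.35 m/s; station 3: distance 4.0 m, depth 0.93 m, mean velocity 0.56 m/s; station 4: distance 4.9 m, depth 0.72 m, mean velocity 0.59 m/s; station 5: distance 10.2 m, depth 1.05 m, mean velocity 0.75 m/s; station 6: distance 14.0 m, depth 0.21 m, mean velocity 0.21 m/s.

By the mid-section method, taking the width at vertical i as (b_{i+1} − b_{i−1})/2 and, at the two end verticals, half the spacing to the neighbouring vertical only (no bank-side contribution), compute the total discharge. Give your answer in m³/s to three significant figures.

w_1 = (2.3 − 1.0)/2 = 0.65 m; q_1 = 0.37 × 0.31 × 0.65 = 0.07456 m³/s
w_2 = (4.0 − 1.0)/2 = 1.5 m; q_2 = 0.35 × 0.42 × 1.5 = 0.2205 m³/s
w_3 = (4.9 − 2.3)/2 = 1.3 m; q_3 = 0.56 × 0.93 × 1.3 = 0.6770 m³/s
w_4 = (10.2 − 4.0)/2 = 3.1 m; q_4 = 0.59 × 0.72 × 3.1 = 1.317 m³/s
w_5 = (14.0 − 4.9)/2 = 4.55 m; q_5 = 0.75 × 1.05 × 4.55 = 3.583 m³/s
w_6 = (14.0 − 10.2)/2 = 1.9 m; q_6 = 0.21 × 0.21 × 1.9 = 0.08379 m³/s
Q = Σ qᵢ = 5.956 m³/s

5.96 m³/s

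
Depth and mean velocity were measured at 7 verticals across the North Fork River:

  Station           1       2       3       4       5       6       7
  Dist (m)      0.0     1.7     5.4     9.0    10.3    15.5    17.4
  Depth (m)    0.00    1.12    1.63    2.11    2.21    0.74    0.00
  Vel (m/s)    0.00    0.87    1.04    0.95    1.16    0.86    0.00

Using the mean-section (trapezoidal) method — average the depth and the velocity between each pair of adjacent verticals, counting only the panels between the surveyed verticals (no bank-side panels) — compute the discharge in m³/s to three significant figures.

23.0 m³/s

Panel 1-2: Δb = 1.7 m, d̄ = (0.00+1.12)/2 = 0.56, v̄ = (0.00+0.87)/2 = 0.435 → q = 1.7×0.56×0.435 = 0.4141 m³/s
Panel 2-3: Δb = 3.7 m, d̄ = (1.12+1.63)/2 = 1.375, v̄ = (0.87+1.04)/2 = 0.955 → q = 3.7×1.375×0.955 = 4.859 m³/s
Panel 3-4: Δb = 3.6 m, d̄ = (1.63+2.11)/2 = 1.87, v̄ = (1.04+0.95)/2 = 0.995 → q = 3.6×1.87×0.995 = 6.698 m³/s
Panel 4-5: Δb = 1.3 m, d̄ = (2.11+2.21)/2 = 2.16, v̄ = (0.95+1.16)/2 = 1.055 → q = 1.3×2.16×1.055 = 2.962 m³/s
Panel 5-6: Δb = 5.2 m, d̄ = (2.21+0.74)/2 = 1.475, v̄ = (1.16+0.86)/2 = 1.01 → q = 5.2×1.475×1.01 = 7.747 m³/s
Panel 6-7: Δb = 1.9 m, d̄ = (0.74+0.00)/2 = 0.37, v̄ = (0.86+0.00)/2 = 0.43 → q = 1.9×0.37×0.43 = 0.3023 m³/s
Q = Σ q = 22.98 m³/s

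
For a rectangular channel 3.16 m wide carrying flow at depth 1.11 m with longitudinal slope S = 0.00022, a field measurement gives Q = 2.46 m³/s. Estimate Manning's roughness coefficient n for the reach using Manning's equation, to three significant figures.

A = b·y = 3.16 × 1.11 = 3.508 m²
P = b + 2y = 3.16 + 2×1.11 = 5.380 m
R = A/P = 3.508/5.380 = 0.6520 m
n = (1/Q)·A·R^(2/3)·S^(1/2) = (1/2.46) × 3.508 × 0.7519 × 0.01483 = 0.01590

0.0159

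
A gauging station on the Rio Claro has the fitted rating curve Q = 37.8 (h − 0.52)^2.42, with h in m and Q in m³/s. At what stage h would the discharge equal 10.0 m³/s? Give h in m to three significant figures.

1.10 m

h − h₀ = (Q/C)^(1/b) = (10.0/37.8)^(1/2.42) = 0.5773 m
h = 0.52 + 0.5773 = 1.097 m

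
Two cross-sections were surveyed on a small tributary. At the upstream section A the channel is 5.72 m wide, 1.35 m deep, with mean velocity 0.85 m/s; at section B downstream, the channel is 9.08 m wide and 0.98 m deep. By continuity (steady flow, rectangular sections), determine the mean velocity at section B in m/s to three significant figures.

0.738 m/s

Q = A₁V₁ = (5.72×1.35) × 0.85 = 6.564 m³/s
A₂ = 9.08 × 0.98 = 8.898 m²
V₂ = Q/A₂ = 6.564/8.898 = 0.7376 m/s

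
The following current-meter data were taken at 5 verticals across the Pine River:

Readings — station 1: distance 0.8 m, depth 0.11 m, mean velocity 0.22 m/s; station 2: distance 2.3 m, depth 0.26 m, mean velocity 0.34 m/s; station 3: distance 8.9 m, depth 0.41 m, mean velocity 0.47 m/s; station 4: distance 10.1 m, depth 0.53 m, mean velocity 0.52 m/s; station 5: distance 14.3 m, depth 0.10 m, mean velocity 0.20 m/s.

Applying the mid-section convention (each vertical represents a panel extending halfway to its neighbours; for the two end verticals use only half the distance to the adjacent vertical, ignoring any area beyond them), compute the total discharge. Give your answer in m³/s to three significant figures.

1.91 m³/s

w_1 = (2.3 − 0.8)/2 = 0.75 m; q_1 = 0.22 × 0.11 × 0.75 = 0.01815 m³/s
w_2 = (8.9 − 0.8)/2 = 4.05 m; q_2 = 0.34 × 0.26 × 4.05 = 0.3580 m³/s
w_3 = (10.1 − 2.3)/2 = 3.9 m; q_3 = 0.47 × 0.41 × 3.9 = 0.7515 m³/s
w_4 = (14.3 − 8.9)/2 = 2.7 m; q_4 = 0.52 × 0.53 × 2.7 = 0.7441 m³/s
w_5 = (14.3 − 10.1)/2 = 2.1 m; q_5 = 0.20 × 0.10 × 2.1 = 0.04200 m³/s
Q = Σ qᵢ = 1.914 m³/s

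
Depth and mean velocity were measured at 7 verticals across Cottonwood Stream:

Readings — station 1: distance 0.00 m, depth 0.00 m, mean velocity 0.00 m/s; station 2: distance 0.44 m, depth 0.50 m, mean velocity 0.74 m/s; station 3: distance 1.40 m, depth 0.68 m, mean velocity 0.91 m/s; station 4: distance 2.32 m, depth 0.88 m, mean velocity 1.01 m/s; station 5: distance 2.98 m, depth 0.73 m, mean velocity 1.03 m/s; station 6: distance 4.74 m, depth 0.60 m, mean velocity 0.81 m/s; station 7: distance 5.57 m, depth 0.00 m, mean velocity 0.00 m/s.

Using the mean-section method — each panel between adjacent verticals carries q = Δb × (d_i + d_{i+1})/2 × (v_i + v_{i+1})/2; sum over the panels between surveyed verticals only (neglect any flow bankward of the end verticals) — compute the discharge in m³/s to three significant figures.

Panel 1-2: Δb = 0.44 m, d̄ = (0.00+0.50)/2 = 0.25, v̄ = (0.00+0.74)/2 = 0.37 → q = 0.44×0.25×0.37 = 0.04070 m³/s
Panel 2-3: Δb = 0.96 m, d̄ = (0.50+0.68)/2 = 0.59, v̄ = (0.74+0.91)/2 = 0.825 → q = 0.96×0.59×0.825 = 0.4673 m³/s
Panel 3-4: Δb = 0.92 m, d̄ = (0.68+0.88)/2 = 0.78, v̄ = (0.91+1.01)/2 = 0.96 → q = 0.92×0.78×0.96 = 0.6889 m³/s
Panel 4-5: Δb = 0.66 m, d̄ = (0.88+0.73)/2 = 0.805, v̄ = (1.01+1.03)/2 = 1.02 → q = 0.66×0.805×1.02 = 0.5419 m³/s
Panel 5-6: Δb = 1.76 m, d̄ = (0.73+0.60)/2 = 0.665, v̄ = (1.03+0.81)/2 = 0.92 → q = 1.76×0.665×0.92 = 1.077 m³/s
Panel 6-7: Δb = 0.83 m, d̄ = (0.60+0.00)/2 = 0.3, v̄ = (0.81+0.00)/2 = 0.405 → q = 0.83×0.3×0.405 = 0.1008 m³/s
Q = Σ q = 2.916 m³/s

2.92 m³/s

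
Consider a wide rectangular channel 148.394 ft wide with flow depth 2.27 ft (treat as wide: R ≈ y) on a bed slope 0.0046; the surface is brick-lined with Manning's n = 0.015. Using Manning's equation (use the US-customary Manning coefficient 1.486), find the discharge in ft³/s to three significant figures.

A = b·y = 148.394 × 2.27 = 336.9 ft²
Wide channel: R ≈ y = 2.27 ft
Q = (1.486/n)·A·R^(2/3)·S^(1/2) = (1.486/0.015) × 336.9 × 2.270^(2/3) × 0.0046^(1/2) = 3909 ft³/s

3910 ft³/s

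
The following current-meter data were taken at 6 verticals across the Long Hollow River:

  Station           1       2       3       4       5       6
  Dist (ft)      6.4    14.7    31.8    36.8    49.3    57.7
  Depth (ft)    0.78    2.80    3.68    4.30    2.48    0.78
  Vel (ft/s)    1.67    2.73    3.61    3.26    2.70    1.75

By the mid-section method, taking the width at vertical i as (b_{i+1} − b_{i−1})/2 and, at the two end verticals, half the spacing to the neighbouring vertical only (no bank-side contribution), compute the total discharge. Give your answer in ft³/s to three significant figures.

448 ft³/s

w_1 = (14.7 − 6.4)/2 = 4.15 ft; q_1 = 1.67 × 0.78 × 4.15 = 5.406 ft³/s
w_2 = (31.8 − 6.4)/2 = 12.7 ft; q_2 = 2.73 × 2.80 × 12.7 = 97.08 ft³/s
w_3 = (36.8 − 14.7)/2 = 11.05 ft; q_3 = 3.61 × 3.68 × 11.05 = 146.8 ft³/s
w_4 = (49.3 − 31.8)/2 = 8.75 ft; q_4 = 3.26 × 4.30 × 8.75 = 122.7 ft³/s
w_5 = (57.7 − 36.8)/2 = 10.45 ft; q_5 = 2.70 × 2.48 × 10.45 = 69.97 ft³/s
w_6 = (57.7 − 49.3)/2 = 4.2 ft; q_6 = 1.75 × 0.78 × 4.2 = 5.733 ft³/s
Q = Σ qᵢ = 447.6 ft³/s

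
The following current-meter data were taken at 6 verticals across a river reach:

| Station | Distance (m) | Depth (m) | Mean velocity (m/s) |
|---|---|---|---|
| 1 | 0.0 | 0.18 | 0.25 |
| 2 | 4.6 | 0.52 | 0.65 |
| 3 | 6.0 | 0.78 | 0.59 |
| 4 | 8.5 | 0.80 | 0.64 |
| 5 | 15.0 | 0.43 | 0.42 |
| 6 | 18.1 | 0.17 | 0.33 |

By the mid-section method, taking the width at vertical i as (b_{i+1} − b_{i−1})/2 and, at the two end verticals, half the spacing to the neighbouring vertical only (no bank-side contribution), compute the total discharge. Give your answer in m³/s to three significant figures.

w_1 = (4.6 − 0.0)/2 = 2.3 m; q_1 = 0.25 × 0.18 × 2.3 = 0.1035 m³/s
w_2 = (6.0 − 0.0)/2 = 3 m; q_2 = 0.65 × 0.52 × 3 = 1.014 m³/s
w_3 = (8.5 − 4.6)/2 = 1.95 m; q_3 = 0.59 × 0.78 × 1.95 = 0.8974 m³/s
w_4 = (15.0 − 6.0)/2 = 4.5 m; q_4 = 0.64 × 0.80 × 4.5 = 2.304 m³/s
w_5 = (18.1 − 8.5)/2 = 4.8 m; q_5 = 0.42 × 0.43 × 4.8 = 0.8669 m³/s
w_6 = (18.1 − 15.0)/2 = 1.55 m; q_6 = 0.33 × 0.17 × 1.55 = 0.08696 m³/s
Q = Σ qᵢ = 5.273 m³/s

5.27 m³/s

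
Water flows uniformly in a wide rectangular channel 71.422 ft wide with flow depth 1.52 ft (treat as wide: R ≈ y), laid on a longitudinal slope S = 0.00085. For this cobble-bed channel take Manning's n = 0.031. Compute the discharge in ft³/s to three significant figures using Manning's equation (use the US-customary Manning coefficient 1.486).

201 ft³/s

A = b·y = 71.422 × 1.52 = 108.6 ft²
Wide channel: R ≈ y = 1.52 ft
Q = (1.486/n)·A·R^(2/3)·S^(1/2) = (1.486/0.031) × 108.6 × 1.520^(2/3) × 0.00085^(1/2) = 200.6 ft³/s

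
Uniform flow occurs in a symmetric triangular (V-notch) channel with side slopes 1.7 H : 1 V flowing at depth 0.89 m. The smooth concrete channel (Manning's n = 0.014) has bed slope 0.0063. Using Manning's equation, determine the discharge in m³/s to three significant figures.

4.03 m³/s

A = z·y² = 1.7×0.89² = 1.347 m²
P = 2y√(1+z²) = 2×0.89×√(1+1.7²) = 3.511 m
R = A/P = 1.347/3.511 = 0.3836 m
Q = (1/n)·A·R^(2/3)·S^(1/2) = (1/0.014) × 1.347 × 0.3836^(2/3) × 0.0063^(1/2) = 4.030 m³/s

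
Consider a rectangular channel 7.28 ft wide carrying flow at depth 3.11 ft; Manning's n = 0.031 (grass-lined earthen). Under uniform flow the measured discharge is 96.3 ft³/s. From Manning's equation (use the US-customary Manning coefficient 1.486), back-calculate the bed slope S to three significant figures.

A = b·y = 7.28 × 3.11 = 22.64 ft²
P = b + 2y = 7.28 + 2×3.11 = 13.50 ft
R = A/P = 22.64/13.50 = 1.677 ft
S = (Q·n / (1.486·A·R^(2/3)))² = (96.3×0.031 / (1.486×22.64×1.412))² = 0.003951

0.00395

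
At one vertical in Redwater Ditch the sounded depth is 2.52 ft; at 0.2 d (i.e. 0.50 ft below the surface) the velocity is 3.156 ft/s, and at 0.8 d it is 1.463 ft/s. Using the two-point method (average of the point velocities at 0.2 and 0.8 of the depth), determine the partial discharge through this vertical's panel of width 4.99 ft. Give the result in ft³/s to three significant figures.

v̄ = (3.156 + 1.463) / 2 = 2.310 ft/s
q = v̄ × d × w = 2.310 × 2.52 × 4.99 = 29.04 ft³/s

29.0 ft³/s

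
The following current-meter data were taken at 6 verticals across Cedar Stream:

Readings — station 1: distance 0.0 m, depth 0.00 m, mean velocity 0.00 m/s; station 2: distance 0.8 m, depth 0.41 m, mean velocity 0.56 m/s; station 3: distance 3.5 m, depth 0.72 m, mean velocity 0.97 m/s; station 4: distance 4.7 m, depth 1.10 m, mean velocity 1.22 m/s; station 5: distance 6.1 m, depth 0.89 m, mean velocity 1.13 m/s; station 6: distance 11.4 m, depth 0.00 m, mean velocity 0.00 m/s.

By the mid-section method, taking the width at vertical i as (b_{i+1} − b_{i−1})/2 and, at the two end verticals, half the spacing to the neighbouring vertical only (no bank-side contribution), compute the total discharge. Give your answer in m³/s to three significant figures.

6.88 m³/s

w_2 = (3.5 − 0.0)/2 = 1.75 m; q_2 = 0.56 × 0.41 × 1.75 = 0.4018 m³/s
w_3 = (4.7 − 0.8)/2 = 1.95 m; q_3 = 0.97 × 0.72 × 1.95 = 1.362 m³/s
w_4 = (6.1 − 3.5)/2 = 1.3 m; q_4 = 1.22 × 1.10 × 1.3 = 1.745 m³/s
w_5 = (11.4 − 4.7)/2 = 3.35 m; q_5 = 1.13 × 0.89 × 3.35 = 3.369 m³/s
Stations 1, 6 contribute zero (depth or velocity is 0).
Q = Σ qᵢ = 6.877 m³/s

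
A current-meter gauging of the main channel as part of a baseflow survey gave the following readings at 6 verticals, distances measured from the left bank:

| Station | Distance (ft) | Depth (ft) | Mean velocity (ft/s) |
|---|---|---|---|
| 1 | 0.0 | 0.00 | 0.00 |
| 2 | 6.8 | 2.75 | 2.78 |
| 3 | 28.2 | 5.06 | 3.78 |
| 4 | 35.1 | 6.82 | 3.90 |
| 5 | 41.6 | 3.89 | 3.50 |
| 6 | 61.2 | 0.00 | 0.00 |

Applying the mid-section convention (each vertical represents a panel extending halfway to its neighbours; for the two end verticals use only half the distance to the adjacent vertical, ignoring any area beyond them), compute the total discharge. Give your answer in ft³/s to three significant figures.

734 ft³/s

w_2 = (28.2 − 0.0)/2 = 14.1 ft; q_2 = 2.78 × 2.75 × 14.1 = 107.8 ft³/s
w_3 = (35.1 − 6.8)/2 = 14.15 ft; q_3 = 3.78 × 5.06 × 14.15 = 270.6 ft³/s
w_4 = (41.6 − 28.2)/2 = 6.7 ft; q_4 = 3.90 × 6.82 × 6.7 = 178.2 ft³/s
w_5 = (61.2 − 35.1)/2 = 13.05 ft; q_5 = 3.50 × 3.89 × 13.05 = 177.7 ft³/s
Stations 1, 6 contribute zero (depth or velocity is 0).
Q = Σ qᵢ = 734.3 ft³/s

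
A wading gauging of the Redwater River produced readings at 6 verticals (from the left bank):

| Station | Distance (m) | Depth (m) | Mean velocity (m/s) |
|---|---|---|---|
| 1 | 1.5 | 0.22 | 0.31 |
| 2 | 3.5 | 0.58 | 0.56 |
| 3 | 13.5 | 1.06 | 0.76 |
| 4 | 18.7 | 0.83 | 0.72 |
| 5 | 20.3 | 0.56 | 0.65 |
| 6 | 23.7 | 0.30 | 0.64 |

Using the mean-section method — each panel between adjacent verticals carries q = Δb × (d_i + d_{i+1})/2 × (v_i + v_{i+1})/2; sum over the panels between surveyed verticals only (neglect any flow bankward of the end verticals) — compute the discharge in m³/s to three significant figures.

Panel 1-2: Δb = 2 m, d̄ = (0.22+0.58)/2 = 0.4, v̄ = (0.31+0.56)/2 = 0.435 → q = 2×0.4×0.435 = 0.3480 m³/s
Panel 2-3: Δb = 10 m, d̄ = (0.58+1.06)/2 = 0.82, v̄ = (0.56+0.76)/2 = 0.66 → q = 10×0.82×0.66 = 5.412 m³/s
Panel 3-4: Δb = 5.2 m, d̄ = (1.06+0.83)/2 = 0.945, v̄ = (0.76+0.72)/2 = 0.74 → q = 5.2×0.945×0.74 = 3.636 m³/s
Panel 4-5: Δb = 1.6 m, d̄ = (0.83+0.56)/2 = 0.695, v̄ = (0.72+0.65)/2 = 0.685 → q = 1.6×0.695×0.685 = 0.7617 m³/s
Panel 5-6: Δb = 3.4 m, d̄ = (0.56+0.30)/2 = 0.43, v̄ = (0.65+0.64)/2 = 0.645 → q = 3.4×0.43×0.645 = 0.9430 m³/s
Q = Σ q = 11.10 m³/s

11.1 m³/s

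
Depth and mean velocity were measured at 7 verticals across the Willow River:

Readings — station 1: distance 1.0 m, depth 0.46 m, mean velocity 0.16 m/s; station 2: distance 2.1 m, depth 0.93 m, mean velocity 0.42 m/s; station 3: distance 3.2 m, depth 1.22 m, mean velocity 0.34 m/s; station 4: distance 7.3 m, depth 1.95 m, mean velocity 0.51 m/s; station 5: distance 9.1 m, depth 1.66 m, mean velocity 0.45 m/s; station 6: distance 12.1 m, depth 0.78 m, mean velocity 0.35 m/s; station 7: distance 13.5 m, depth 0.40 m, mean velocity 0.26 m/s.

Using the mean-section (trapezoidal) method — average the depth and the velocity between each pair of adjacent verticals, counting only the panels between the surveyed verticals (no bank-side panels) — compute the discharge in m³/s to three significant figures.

Panel 1-2: Δb = 1.1 m, d̄ = (0.46+0.93)/2 = 0.695, v̄ = (0.16+0.42)/2 = 0.29 → q = 1.1×0.695×0.29 = 0.2217 m³/s
Panel 2-3: Δb = 1.1 m, d̄ = (0.93+1.22)/2 = 1.075, v̄ = (0.42+0.34)/2 = 0.38 → q = 1.1×1.075×0.38 = 0.4494 m³/s
Panel 3-4: Δb = 4.1 m, d̄ = (1.22+1.95)/2 = 1.585, v̄ = (0.34+0.51)/2 = 0.425 → q = 4.1×1.585×0.425 = 2.762 m³/s
Panel 4-5: Δb = 1.8 m, d̄ = (1.95+1.66)/2 = 1.805, v̄ = (0.51+0.45)/2 = 0.48 → q = 1.8×1.805×0.48 = 1.560 m³/s
Panel 5-6: Δb = 3 m, d̄ = (1.66+0.78)/2 = 1.22, v̄ = (0.45+0.35)/2 = 0.4 → q = 3×1.22×0.4 = 1.464 m³/s
Panel 6-7: Δb = 1.4 m, d̄ = (0.78+0.40)/2 = 0.59, v̄ = (0.35+0.26)/2 = 0.305 → q = 1.4×0.59×0.305 = 0.2519 m³/s
Q = Σ q = 6.708 m³/s

6.71 m³/s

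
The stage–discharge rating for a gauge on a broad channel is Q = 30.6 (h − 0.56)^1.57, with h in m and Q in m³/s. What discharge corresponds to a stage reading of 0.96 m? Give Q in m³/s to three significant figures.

Q = 30.6 × (0.96 − 0.56)^1.57 = 30.6 × 0.4^1.57 = 7.260 m³/s

7.26 m³/s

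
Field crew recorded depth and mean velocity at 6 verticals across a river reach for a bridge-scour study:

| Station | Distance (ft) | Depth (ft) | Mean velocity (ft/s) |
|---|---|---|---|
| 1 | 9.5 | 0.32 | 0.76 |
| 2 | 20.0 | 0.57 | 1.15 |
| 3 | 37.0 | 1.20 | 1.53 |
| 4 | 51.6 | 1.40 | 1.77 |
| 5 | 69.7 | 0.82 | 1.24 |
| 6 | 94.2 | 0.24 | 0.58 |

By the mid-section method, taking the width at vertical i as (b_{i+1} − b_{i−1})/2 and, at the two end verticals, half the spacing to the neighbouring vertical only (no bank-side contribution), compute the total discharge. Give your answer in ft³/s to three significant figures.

w_1 = (20.0 − 9.5)/2 = 5.25 ft; q_1 = 0.76 × 0.32 × 5.25 = 1.277 ft³/s
w_2 = (37.0 − 9.5)/2 = 13.75 ft; q_2 = 1.15 × 0.57 × 13.75 = 9.013 ft³/s
w_3 = (51.6 − 20.0)/2 = 15.8 ft; q_3 = 1.53 × 1.20 × 15.8 = 29.01 ft³/s
w_4 = (69.7 − 37.0)/2 = 16.35 ft; q_4 = 1.77 × 1.40 × 16.35 = 40.52 ft³/s
w_5 = (94.2 − 51.6)/2 = 21.3 ft; q_5 = 1.24 × 0.82 × 21.3 = 21.66 ft³/s
w_6 = (94.2 − 69.7)/2 = 12.25 ft; q_6 = 0.58 × 0.24 × 12.25 = 1.705 ft³/s
Q = Σ qᵢ = 103.2 ft³/s

103 ft³/s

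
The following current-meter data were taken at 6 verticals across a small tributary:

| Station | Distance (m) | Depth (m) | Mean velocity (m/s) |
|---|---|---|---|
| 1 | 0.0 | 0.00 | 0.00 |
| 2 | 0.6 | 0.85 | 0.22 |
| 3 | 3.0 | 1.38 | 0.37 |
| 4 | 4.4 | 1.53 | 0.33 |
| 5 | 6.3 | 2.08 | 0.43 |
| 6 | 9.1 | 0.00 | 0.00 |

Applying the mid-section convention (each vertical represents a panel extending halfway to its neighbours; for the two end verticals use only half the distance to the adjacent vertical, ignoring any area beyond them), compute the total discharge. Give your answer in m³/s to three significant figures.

w_2 = (3.0 − 0.0)/2 = 1.5 m; q_2 = 0.22 × 0.85 × 1.5 = 0.2805 m³/s
w_3 = (4.4 − 0.6)/2 = 1.9 m; q_3 = 0.37 × 1.38 × 1.9 = 0.9701 m³/s
w_4 = (6.3 − 3.0)/2 = 1.65 m; q_4 = 0.33 × 1.53 × 1.65 = 0.8331 m³/s
w_5 = (9.1 − 4.4)/2 = 2.35 m; q_5 = 0.43 × 2.08 × 2.35 = 2.102 m³/s
Stations 1, 6 contribute zero (depth or velocity is 0).
Q = Σ qᵢ = 4.186 m³/s

4.19 m³/s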